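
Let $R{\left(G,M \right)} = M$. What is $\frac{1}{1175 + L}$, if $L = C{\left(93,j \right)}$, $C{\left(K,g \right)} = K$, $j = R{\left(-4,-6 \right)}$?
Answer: $\frac{1}{1268} \approx 0.00078864$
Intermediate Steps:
$j = -6$
$L = 93$
$\frac{1}{1175 + L} = \frac{1}{1175 + 93} = \frac{1}{1268}$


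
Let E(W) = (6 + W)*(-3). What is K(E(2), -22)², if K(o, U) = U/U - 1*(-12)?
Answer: 169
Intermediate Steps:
E(W) = -18 - 3*W
K(o, U) = 13 (K(o, U) = 1 + 12 = 13)
K(E(2), -22)² = 13² = 169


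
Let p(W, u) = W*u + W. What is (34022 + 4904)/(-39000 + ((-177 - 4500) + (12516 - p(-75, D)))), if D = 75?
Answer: -38926/25461 ≈ -1.5288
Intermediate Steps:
p(W, u) = W + W*u
(34022 + 4904)/(-39000 + ((-177 - 4500) + (12516 - p(-75, D)))) = (34022 + 4904)/(-39000 + ((-177 - 4500) + (12516 - (-75)*(1 + 75)))) = 38926/(-39000 + (-4677 + (12516 - (-75)*76))) = 38926/(-39000 + (-4677 + (12516 - 1*(-5700)))) = 38926/(-39000 + (-4677 + (12516 + 5700))) = 38926/(-39000 + (-4677 + 18216)) = 38926/(-39000 + 13539) = 38926/(-25461) = 38926*(-1/25461) = -38926/25461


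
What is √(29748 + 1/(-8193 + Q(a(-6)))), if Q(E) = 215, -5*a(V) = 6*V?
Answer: √1893415094054/7978 ≈ 172.48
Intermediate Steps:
a(V) = -6*V/5
√(29748 + 1/(-8193 + Q(a(-6)))) = √(29748 + 1/(-8193 + 215)) = √(29748 + 1/(-7978)) = √(29748 - 1/7978) = √(237329543/7978) = √1893415094054/7978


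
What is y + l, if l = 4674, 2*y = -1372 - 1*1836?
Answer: 3070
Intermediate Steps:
y = -1604 (y = (-1372 - 1*1836)/2 = (-1372 - 1836)/2 = (½)*(-3208) = -1604)
y + l = -1604 + 4674 = 3070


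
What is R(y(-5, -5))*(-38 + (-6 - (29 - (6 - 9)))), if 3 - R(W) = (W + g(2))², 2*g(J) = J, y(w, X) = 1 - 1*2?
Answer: -228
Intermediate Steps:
y(w, X) = -1 (y(w, X) = 1 - 2 = -1)
g(J) = J/2
R(W) = 3 - (1 + W)² (R(W) = 3 - (W + (½)*2)² = 3 - (W + 1)² = 3 - (1 + W)²)
R(y(-5, -5))*(-38 + (-6 - (29 - (6 - 9)))) = (3 - (1 - 1)²)*(-38 + (-6 - (29 - (6 - 9)))) = (3 - 1*0²)*(-38 + (-6 - (29 - 1*(-3)))) = (3 - 1*0)*(-38 + (-6 - (29 + 3))) = (3 + 0)*(-38 + (-6 - 1*32)) = 3*(-38 + (-6 - 32)) = 3*(-38 - 38) = 3*(-76) = -228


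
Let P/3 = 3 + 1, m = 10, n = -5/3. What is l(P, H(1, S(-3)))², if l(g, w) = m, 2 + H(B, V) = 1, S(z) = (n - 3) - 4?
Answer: 100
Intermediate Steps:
n = -5/3 (n = -5*⅓ = -5/3 ≈ -1.6667)
S(z) = -26/3 (S(z) = (-5/3 - 3) - 4 = -14/3 - 4 = -26/3)
P = 12 (P = 3*(3 + 1) = 3*4 = 12)
H(B, V) = -1 (H(B, V) = -2 + 1 = -1)
l(g, w) = 10
l(P, H(1, S(-3)))² = 10² = 100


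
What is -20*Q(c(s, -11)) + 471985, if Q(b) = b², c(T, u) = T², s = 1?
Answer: 471965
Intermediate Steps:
-20*Q(c(s, -11)) + 471985 = -20*(1²)² + 471985 = -20*1² + 471985 = -20*1 + 471985 = -20 + 471985 = 471965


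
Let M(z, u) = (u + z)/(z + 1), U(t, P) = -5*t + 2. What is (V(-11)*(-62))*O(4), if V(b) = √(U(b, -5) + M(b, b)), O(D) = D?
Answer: -496*√370/5 ≈ -1908.2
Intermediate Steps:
U(t, P) = 2 - 5*t
M(z, u) = (u + z)/(1 + z)
V(b) = √(2 - 5*b + 2*b/(1 + b)) (V(b) = √((2 - 5*b) + (b + b)/(1 + b)) = √((2 - 5*b) + (2*b)/(1 + b)) = √((2 - 5*b) + 2*b/(1 + b)) = √(2 - 5*b + 2*b/(1 + b)))
(V(-11)*(-62))*O(4) = (√((2 - 1*(-11) - 5*(-11)²)/(1 - 11))*(-62))*4 = (√((2 + 11 - 5*121)/(-10))*(-62))*4 = (√(-(2 + 11 - 605)/10)*(-62))*4 = (√(-⅒*(-592))*(-62))*4 = (√(296/5)*(-62))*4 = ((2*√370/5)*(-62))*4 = -124*√370/5*4 = -496*√370/5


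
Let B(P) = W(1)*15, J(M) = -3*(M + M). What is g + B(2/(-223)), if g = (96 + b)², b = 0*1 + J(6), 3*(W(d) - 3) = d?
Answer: 3650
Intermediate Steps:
J(M) = -6*M
W(d) = 3 + d/3
b = -36 (b = 0*1 - 6*6 = 0 - 36 = -36)
B(P) = 50 (B(P) = (3 + (⅓)*1)*15 = (3 + ⅓)*15 = (10/3)*15 = 50)
g = 3600 (g = (96 - 36)² = 60² = 3600)
g + B(2/(-223)) = 3600 + 50 = 3650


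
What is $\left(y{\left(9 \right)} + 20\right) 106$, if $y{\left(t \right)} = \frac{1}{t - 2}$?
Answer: $\frac{14946}{7} \approx 2135.1$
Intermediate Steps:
$y{\left(t \right)} = \frac{1}{-2 + t}$
$\left(y{\left(9 \right)} + 20\right) 106 = \left(\frac{1}{-2 + 9} + 20\right) 106 = \left(\frac{1}{7} + 20\right) 106 = \frac{141}{7} \cdot 106 = \frac{14946}{7}$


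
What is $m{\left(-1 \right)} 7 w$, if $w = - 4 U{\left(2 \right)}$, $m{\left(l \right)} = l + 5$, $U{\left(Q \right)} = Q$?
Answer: $-224$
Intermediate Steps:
$m{\left(l \right)} = 5 + l$
$w = -8$ ($w = \left(-4\right) 2 = -8$)
$m{\left(-1 \right)} 7 w = \left(5 - 1\right) 7 \left(-8\right) = 4 \cdot 7 \left(-8\right) = 28 \left(-8\right) = -224$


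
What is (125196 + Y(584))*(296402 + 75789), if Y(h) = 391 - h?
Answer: 46524991573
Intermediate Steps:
(125196 + Y(584))*(296402 + 75789) = (125196 + (391 - 1*584))*(296402 + 75789) = (125196 + (391 - 584))*372191 = (125196 - 193)*372191 = 125003*372191 = 46524991573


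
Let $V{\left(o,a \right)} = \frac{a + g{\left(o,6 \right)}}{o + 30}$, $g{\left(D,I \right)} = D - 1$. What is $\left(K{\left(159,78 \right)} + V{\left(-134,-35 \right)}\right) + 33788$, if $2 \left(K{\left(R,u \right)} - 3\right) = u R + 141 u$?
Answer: $\frac{2365617}{52} \approx 45493.0$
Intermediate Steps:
$g{\left(D,I \right)} = -1 + D$ ($g{\left(D,I \right)} = D - 1 = -1 + D$)
$K{\left(R,u \right)} = 3 + \frac{141 u}{2} + \frac{R u}{2}$ ($K{\left(R,u \right)} = 3 + \frac{u R + 141 u}{2} = 3 + \frac{R u + 141 u}{2} = 3 + \frac{141 u + R u}{2} = 3 + \left(\frac{141 u}{2} + \frac{R u}{2}\right) = 3 + \frac{141 u}{2} + \frac{R u}{2}$)
$V{\left(o,a \right)} = \frac{-1 + a + o}{30 + o}$ ($V{\left(o,a \right)} = \frac{a + \left(-1 + o\right)}{o + 30} = \frac{-1 + a + o}{30 + o}$)
$\left(K{\left(159,78 \right)} + V{\left(-134,-35 \right)}\right) + 33788 = \left(\left(3 + \frac{141}{2} \cdot 78 + \frac{1}{2} \cdot 159 \cdot 78\right) + \frac{-1 - 35 - 134}{30 - 134}\right) + 33788 = \left(\left(3 + 5499 + 6201\right) + \frac{1}{-104} \left(-170\right)\right) + 33788 = \left(11703 - - \frac{85}{52}\right) + 33788 = \left(11703 + \frac{85}{52}\right) + 33788 = \frac{608641}{52} + 33788 = \frac{2365617}{52}$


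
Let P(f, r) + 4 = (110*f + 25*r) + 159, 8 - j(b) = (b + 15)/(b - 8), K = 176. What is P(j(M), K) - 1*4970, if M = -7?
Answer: 1571/3 ≈ 523.67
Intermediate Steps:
j(b) = 8 - (15 + b)/(-8 + b) (j(b) = 8 - (b + 15)/(b - 8) = 8 - (15 + b)/(-8 + b))
P(f, r) = 155 + 25*r + 110*f (P(f, r) = -4 + ((110*f + 25*r) + 159) = -4 + ((25*r + 110*f) + 159) = -4 + (159 + 25*r + 110*f) = 155 + 25*r + 110*f)
P(j(M), K) - 1*4970 = (155 + 25*176 + 110*((-79 + 7*(-7))/(-8 - 7))) - 1*4970 = (155 + 4400 + 110*((-79 - 49)/(-15))) - 4970 = (155 + 4400 + 110*(-1/15*(-128))) - 4970 = (155 + 4400 + 110*(128/15)) - 4970 = (155 + 4400 + 2816/3) - 4970 = 16481/3 - 4970 = 1571/3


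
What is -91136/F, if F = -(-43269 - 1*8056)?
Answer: -91136/51325 ≈ -1.7757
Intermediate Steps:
F = 51325 (F = -(-43269 - 8056) = -1*(-51325) = 51325)
-91136/F = -91136/51325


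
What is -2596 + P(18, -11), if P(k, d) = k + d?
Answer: -2589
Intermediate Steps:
P(k, d) = d + k
-2596 + P(18, -11) = -2596 + (-11 + 18) = -2596 + 7 = -2589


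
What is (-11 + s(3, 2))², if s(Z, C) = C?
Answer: 81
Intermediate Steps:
(-11 + s(3, 2))² = (-11 + 2)² = (-9)² = 81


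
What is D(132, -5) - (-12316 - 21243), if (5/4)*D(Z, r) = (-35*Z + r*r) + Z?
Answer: 149943/5 ≈ 29989.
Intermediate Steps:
D(Z, r) = -136*Z/5 + 4*r²/5 (D(Z, r) = 4*((-35*Z + r*r) + Z)/5 = 4*((-35*Z + r²) + Z)/5 = 4*((r² - 35*Z) + Z)/5 = 4*(r² - 34*Z)/5 = -136*Z/5 + 4*r²/5)
D(132, -5) - (-12316 - 21243) = (-136/5*132 + (⅘)*(-5)²) - (-12316 - 21243) = (-17952/5 + (⅘)*25) - 1*(-33559) = (-17952/5 + 20) + 33559 = -17852/5 + 33559 = 149943/5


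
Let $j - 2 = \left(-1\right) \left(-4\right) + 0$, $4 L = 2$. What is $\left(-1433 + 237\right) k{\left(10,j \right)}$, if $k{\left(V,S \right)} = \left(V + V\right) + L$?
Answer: $-24518$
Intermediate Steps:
$L = \frac{1}{2}$ ($L = \frac{1}{4} \cdot 2 = \frac{1}{2} \approx 0.5$)
$j = 6$ ($j = 2 + \left(\left(-1\right) \left(-4\right) + 0\right) = 2 + \left(4 + 0\right) = 2 + 4 = 6$)
$k{\left(V,S \right)} = \frac{1}{2} + 2 V$ ($k{\left(V,S \right)} = \left(V + V\right) + \frac{1}{2} = 2 V + \frac{1}{2} = \frac{1}{2} + 2 V$)
$\left(-1433 + 237\right) k{\left(10,j \right)} = \left(-1433 + 237\right) \left(\frac{1}{2} + 2 \cdot 10\right) = - 1196 \left(\frac{1}{2} + 20\right) = \left(-1196\right) \frac{41}{2} = -24518$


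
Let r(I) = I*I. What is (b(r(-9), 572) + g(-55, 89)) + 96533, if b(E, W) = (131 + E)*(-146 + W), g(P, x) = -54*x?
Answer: 182039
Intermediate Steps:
r(I) = I²
b(E, W) = (-146 + W)*(131 + E)
(b(r(-9), 572) + g(-55, 89)) + 96533 = ((-19126 - 146*(-9)² + 131*572 + (-9)²*572) - 54*89) + 96533 = ((-19126 - 146*81 + 74932 + 81*572) - 4806) + 96533 = ((-19126 - 11826 + 74932 + 46332) - 4806) + 96533 = (90312 - 4806) + 96533 = 85506 + 96533 = 182039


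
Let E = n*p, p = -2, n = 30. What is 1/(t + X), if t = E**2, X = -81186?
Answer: -1/77586 ≈ -1.2889e-5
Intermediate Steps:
E = -60 (E = 30*(-2) = -60)
t = 3600 (t = (-60)**2 = 3600)
1/(t + X) = 1/(3600 - 81186) = 1/(-77586) = -1/77586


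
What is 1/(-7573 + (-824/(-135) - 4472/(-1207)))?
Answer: -162945/1232384197 ≈ -0.00013222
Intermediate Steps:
1/(-7573 + (-824/(-135) - 4472/(-1207))) = 1/(-7573 + (-824*(-1/135) - 4472*(-1/1207))) = 1/(-7573 + (824/135 + 4472/1207)) = 1/(-7573 + 1598288/162945) = 1/(-1232384197/162945) = -162945/1232384197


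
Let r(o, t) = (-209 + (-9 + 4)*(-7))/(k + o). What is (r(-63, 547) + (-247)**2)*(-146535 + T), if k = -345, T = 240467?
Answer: 97422536603/17 ≈ 5.7307e+9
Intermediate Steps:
r(o, t) = -174/(-345 + o) (r(o, t) = (-209 + (-9 + 4)*(-7))/(-345 + o) = (-209 - 5*(-7))/(-345 + o) = (-209 + 35)/(-345 + o) = -174/(-345 + o))
(r(-63, 547) + (-247)**2)*(-146535 + T) = (-174/(-345 - 63) + (-247)**2)*(-146535 + 240467) = (-174/(-408) + 61009)*93932 = (-174*(-1/408) + 61009)*93932 = (29/68 + 61009)*93932 = (4148641/68)*93932 = 97422536603/17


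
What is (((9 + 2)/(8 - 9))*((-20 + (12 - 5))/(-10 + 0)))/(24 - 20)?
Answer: -143/40 ≈ -3.5750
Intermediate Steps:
(((9 + 2)/(8 - 9))*((-20 + (12 - 5))/(-10 + 0)))/(24 - 20) = ((11/(-1))*((-20 + 7)/(-10)))/4 = ((11*(-1))*(-13*(-⅒)))*(¼) = -11*13/10*(¼) = -143/10*¼ = -143/40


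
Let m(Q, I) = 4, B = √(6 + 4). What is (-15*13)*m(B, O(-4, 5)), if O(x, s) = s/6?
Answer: -780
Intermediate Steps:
O(x, s) = s/6 (O(x, s) = s*(⅙) = s/6)
B = √10 ≈ 3.1623
(-15*13)*m(B, O(-4, 5)) = -15*13*4 = -195*4 = -780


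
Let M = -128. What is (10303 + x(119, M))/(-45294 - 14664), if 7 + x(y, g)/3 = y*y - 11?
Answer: -26366/29979 ≈ -0.87948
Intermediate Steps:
x(y, g) = -54 + 3*y² (x(y, g) = -21 + 3*(y*y - 11) = -21 + 3*(y² - 11) = -21 + 3*(-11 + y²) = -21 + (-33 + 3*y²) = -54 + 3*y²)
(10303 + x(119, M))/(-45294 - 14664) = (10303 + (-54 + 3*119²))/(-45294 - 14664) = (10303 + (-54 + 3*14161))/(-59958) = (10303 + (-54 + 42483))*(-1/59958) = (10303 + 42429)*(-1/59958) = 52732*(-1/59958) = -26366/29979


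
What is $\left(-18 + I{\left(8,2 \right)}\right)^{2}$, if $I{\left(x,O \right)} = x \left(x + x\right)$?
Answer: $12100$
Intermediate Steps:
$I{\left(x,O \right)} = 2 x^{2}$ ($I{\left(x,O \right)} = x 2 x = 2 x^{2}$)
$\left(-18 + I{\left(8,2 \right)}\right)^{2} = \left(-18 + 2 \cdot 8^{2}\right)^{2} = \left(-18 + 2 \cdot 64\right)^{2} = \left(-18 + 128\right)^{2} = 110^{2} = 12100$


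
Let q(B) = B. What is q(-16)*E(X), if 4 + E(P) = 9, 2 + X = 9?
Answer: -80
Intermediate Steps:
X = 7 (X = -2 + 9 = 7)
E(P) = 5 (E(P) = -4 + 9 = 5)
q(-16)*E(X) = -16*5 = -80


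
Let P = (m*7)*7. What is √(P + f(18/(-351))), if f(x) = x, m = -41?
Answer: I*√3055767/39 ≈ 44.822*I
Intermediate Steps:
P = -2009 (P = -41*7*7 = -287*7 = -2009)
√(P + f(18/(-351))) = √(-2009 + 18/(-351)) = √(-2009 + 18*(-1/351)) = √(-2009 - 2/39) = √(-78353/39) = I*√3055767/39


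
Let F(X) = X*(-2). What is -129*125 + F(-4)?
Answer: -16117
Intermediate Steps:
F(X) = -2*X
-129*125 + F(-4) = -129*125 - 2*(-4) = -16125 + 8 = -16117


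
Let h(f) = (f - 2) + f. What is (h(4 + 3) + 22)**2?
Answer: 1156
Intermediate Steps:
h(f) = -2 + 2*f (h(f) = (-2 + f) + f = -2 + 2*f)
(h(4 + 3) + 22)**2 = ((-2 + 2*(4 + 3)) + 22)**2 = ((-2 + 2*7) + 22)**2 = ((-2 + 14) + 22)**2 = (12 + 22)**2 = 34**2 = 1156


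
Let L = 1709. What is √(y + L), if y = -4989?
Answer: 4*I*√205 ≈ 57.271*I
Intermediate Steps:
√(y + L) = √(-4989 + 1709) = √(-3280) = 4*I*√205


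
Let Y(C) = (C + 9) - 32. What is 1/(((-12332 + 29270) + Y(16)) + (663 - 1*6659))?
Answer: 1/10935 ≈ 9.1449e-5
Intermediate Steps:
Y(C) = -23 + C (Y(C) = (9 + C) - 32 = -23 + C)
1/(((-12332 + 29270) + Y(16)) + (663 - 1*6659)) = 1/(((-12332 + 29270) + (-23 + 16)) + (663 - 1*6659)) = 1/((16938 - 7) + (663 - 6659)) = 1/(16931 - 5996) = 1/10935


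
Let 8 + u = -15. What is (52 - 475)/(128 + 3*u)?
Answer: -423/59 ≈ -7.1695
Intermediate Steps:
u = -23 (u = -8 - 15 = -23)
(52 - 475)/(128 + 3*u) = (52 - 475)/(128 + 3*(-23)) = -423/(128 - 69) = -423/59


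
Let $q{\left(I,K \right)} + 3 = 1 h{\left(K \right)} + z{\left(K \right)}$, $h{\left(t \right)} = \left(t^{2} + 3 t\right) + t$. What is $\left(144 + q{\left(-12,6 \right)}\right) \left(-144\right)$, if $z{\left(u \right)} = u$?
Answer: $-29808$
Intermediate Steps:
$h{\left(t \right)} = t^{2} + 4 t$
$q{\left(I,K \right)} = -3 + K + K \left(4 + K\right)$ ($q{\left(I,K \right)} = -3 + \left(1 K \left(4 + K\right) + K\right) = -3 + \left(K \left(4 + K\right) + K\right) = -3 + \left(K + K \left(4 + K\right)\right) = -3 + K + K \left(4 + K\right)$)
$\left(144 + q{\left(-12,6 \right)}\right) \left(-144\right) = \left(144 + \left(-3 + 6 + 6 \left(4 + 6\right)\right)\right) \left(-144\right) = \left(144 + \left(-3 + 6 + 6 \cdot 10\right)\right) \left(-144\right) = \left(144 + \left(-3 + 6 + 60\right)\right) \left(-144\right) = \left(144 + 63\right) \left(-144\right) = 207 \left(-144\right) = -29808$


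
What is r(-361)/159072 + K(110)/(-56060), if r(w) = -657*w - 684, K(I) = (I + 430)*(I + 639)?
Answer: -851341059/148626272 ≈ -5.7281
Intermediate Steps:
K(I) = (430 + I)*(639 + I)
r(w) = -684 - 657*w
r(-361)/159072 + K(110)/(-56060) = (-684 - 657*(-361))/159072 + (274770 + 110² + 1069*110)/(-56060) = (-684 + 237177)*(1/159072) + (274770 + 12100 + 117590)*(-1/56060) = 236493*(1/159072) + 404460*(-1/56060) = 78831/53024 - 20223/2803 = -851341059/148626272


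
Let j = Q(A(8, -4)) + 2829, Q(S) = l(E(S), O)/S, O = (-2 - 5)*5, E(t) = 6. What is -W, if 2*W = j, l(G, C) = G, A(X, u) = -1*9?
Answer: -8485/6 ≈ -1414.2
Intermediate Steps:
O = -35 (O = -7*5 = -35)
A(X, u) = -9
Q(S) = 6/S
j = 8485/3 (j = 6/(-9) + 2829 = 6*(-⅑) + 2829 = -⅔ + 2829 = 8485/3 ≈ 2828.3)
W = 8485/6 (W = (½)*(8485/3) = 8485/6 ≈ 1414.2)
-W = -1*8485/6 = -8485/6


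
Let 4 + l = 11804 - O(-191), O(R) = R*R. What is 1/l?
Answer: -1/24681 ≈ -4.0517e-5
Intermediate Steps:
O(R) = R²
l = -24681 (l = -4 + (11804 - 1*(-191)²) = -4 + (11804 - 1*36481) = -4 + (11804 - 36481) = -4 - 24677 = -24681)
1/l = 1/(-24681) = -1/24681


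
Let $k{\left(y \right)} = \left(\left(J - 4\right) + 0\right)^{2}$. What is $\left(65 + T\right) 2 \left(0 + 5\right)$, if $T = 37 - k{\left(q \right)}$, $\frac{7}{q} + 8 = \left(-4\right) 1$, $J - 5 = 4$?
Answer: $770$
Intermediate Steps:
$J = 9$ ($J = 5 + 4 = 9$)
$q = - \frac{7}{12}$ ($q = \frac{7}{-8 - 4} = \frac{7}{-12} = 7 \left(- \frac{1}{12}\right) = - \frac{7}{12} \approx -0.58333$)
$k{\left(y \right)} = 25$ ($k{\left(y \right)} = \left(\left(9 - 4\right) + 0\right)^{2} = \left(5 + 0\right)^{2} = 5^{2} = 25$)
$T = 12$ ($T = 37 - 25 = 12$)
$\left(65 + T\right) 2 \left(0 + 5\right) = \left(65 + 12\right) 2 \left(0 + 5\right) = 77 \cdot 2 \cdot 5 = 77 \cdot 10 = 770$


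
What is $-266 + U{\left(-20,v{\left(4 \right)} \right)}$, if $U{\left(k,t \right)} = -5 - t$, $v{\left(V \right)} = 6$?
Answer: $-277$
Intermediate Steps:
$-266 + U{\left(-20,v{\left(4 \right)} \right)} = -266 - 11 = -277$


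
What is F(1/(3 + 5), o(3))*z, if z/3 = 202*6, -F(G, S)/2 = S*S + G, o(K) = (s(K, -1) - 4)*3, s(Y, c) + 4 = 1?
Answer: -3207861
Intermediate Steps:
s(Y, c) = -3 (s(Y, c) = -4 + 1 = -3)
o(K) = -21 (o(K) = (-3 - 4)*3 = -7*3 = -21)
F(G, S) = -2*G - 2*S**2 (F(G, S) = -2*(S*S + G) = -2*(S**2 + G) = -2*(G + S**2) = -2*G - 2*S**2)
z = 3636 (z = 3*(202*6) = 3*1212 = 3636)
F(1/(3 + 5), o(3))*z = (-2/(3 + 5) - 2*(-21)**2)*3636 = (-2/8 - 2*441)*3636 = (-2*1/8 - 882)*3636 = (-1/4 - 882)*3636 = -3529/4*3636 = -3207861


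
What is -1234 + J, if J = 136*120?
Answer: 15086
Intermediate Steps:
J = 16320
-1234 + J = -1234 + 16320 = 15086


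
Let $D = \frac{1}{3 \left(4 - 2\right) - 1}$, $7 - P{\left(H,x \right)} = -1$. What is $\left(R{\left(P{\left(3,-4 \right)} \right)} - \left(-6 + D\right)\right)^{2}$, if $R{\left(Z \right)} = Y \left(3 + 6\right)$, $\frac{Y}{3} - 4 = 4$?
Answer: $\frac{1229881}{25} \approx 49195.0$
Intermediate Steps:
$Y = 24$ ($Y = 12 + 3 \cdot 4 = 12 + 12 = 24$)
$P{\left(H,x \right)} = 8$ ($P{\left(H,x \right)} = 7 - -1 = 7 + 1 = 8$)
$R{\left(Z \right)} = 216$ ($R{\left(Z \right)} = 24 \left(3 + 6\right) = 24 \cdot 9 = 216$)
$D = \frac{1}{5}$ ($D = \frac{1}{3 \cdot 2 - 1} = \frac{1}{6 - 1} = \frac{1}{5} \approx 0.2$)
$\left(R{\left(P{\left(3,-4 \right)} \right)} - \left(-6 + D\right)\right)^{2} = \left(216 + \left(6 - \frac{1}{5}\right)\right)^{2} = \left(216 + \frac{29}{5}\right)^{2} = \left(\frac{1109}{5}\right)^{2} = \frac{1229881}{25}$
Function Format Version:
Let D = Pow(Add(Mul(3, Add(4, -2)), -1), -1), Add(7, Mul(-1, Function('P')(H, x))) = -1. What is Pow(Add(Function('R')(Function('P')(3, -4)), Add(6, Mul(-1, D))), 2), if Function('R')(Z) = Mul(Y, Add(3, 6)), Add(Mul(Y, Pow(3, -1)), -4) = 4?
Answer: Rational(1229881, 25) ≈ 49195.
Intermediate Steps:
Y = 24 (Y = Add(12, Mul(3, 4)) = Add(12, 12) = 24)
Function('P')(H, x) = 8 (Function('P')(H, x) = Add(7, Mul(-1, -1)) = Add(7, 1) = 8)
Function('R')(Z) = 216 (Function('R')(Z) = Mul(24, Add(3, 6)) = Mul(24, 9) = 216)
D = Rational(1, 5) (D = Pow(Add(Mul(3, 2), -1), -1) = Pow(Add(6, -1), -1) = Pow(5, -1) = Rational(1, 5) ≈ 0.20000)
Pow(Add(Function('R')(Function('P')(3, -4)), Add(6, Mul(-1, D))), 2) = Pow(Add(216, Add(6, Mul(-1, Rational(1, 5)))), 2) = Pow(Add(216, Add(6, Rational(-1, 5))), 2) = Pow(Add(216, Rational(29, 5)), 2) = Pow(Rational(1109, 5), 2) = Rational(1229881, 25)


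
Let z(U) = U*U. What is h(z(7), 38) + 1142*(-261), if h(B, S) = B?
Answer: -298013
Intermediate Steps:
z(U) = U**2
h(z(7), 38) + 1142*(-261) = 7**2 + 1142*(-261) = 49 - 298062 = -298013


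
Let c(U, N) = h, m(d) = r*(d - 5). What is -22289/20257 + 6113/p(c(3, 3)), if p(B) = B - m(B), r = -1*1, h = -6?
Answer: -124209954/344369 ≈ -360.69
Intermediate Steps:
r = -1
m(d) = 5 - d (m(d) = -(d - 5) = -(-5 + d) = 5 - d)
c(U, N) = -6
p(B) = -5 + 2*B (p(B) = B - (5 - B) = B + (-5 + B) = -5 + 2*B)
-22289/20257 + 6113/p(c(3, 3)) = -22289/20257 + 6113/(-5 + 2*(-6)) = -22289*1/20257 + 6113/(-5 - 12) = -22289/20257 + 6113/(-17) = -22289/20257 + 6113*(-1/17) = -22289/20257 - 6113/17 = -124209954/344369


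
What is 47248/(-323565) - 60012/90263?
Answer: -23682529004/29205947595 ≈ -0.81088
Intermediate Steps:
47248/(-323565) - 60012/90263 = 47248*(-1/323565) - 60012*1/90263 = -47248/323565 - 60012/90263 = -23682529004/29205947595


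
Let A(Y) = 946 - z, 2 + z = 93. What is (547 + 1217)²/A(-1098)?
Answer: 345744/95 ≈ 3639.4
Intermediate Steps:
z = 91 (z = -2 + 93 = 91)
A(Y) = 855 (A(Y) = 946 - 1*91 = 946 - 91 = 855)
(547 + 1217)²/A(-1098) = (547 + 1217)²/855 = 1764²*(1/855) = 3111696*(1/855) = 345744/95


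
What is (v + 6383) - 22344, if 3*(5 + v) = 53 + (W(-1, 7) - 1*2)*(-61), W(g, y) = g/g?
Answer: -15928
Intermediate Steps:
W(g, y) = 1
v = 33 (v = -5 + (53 + (1 - 1*2)*(-61))/3 = -5 + (53 + (1 - 2)*(-61))/3 = -5 + (53 - 1*(-61))/3 = -5 + (53 + 61)/3 = -5 + (⅓)*114 = -5 + 38 = 33)
(v + 6383) - 22344 = (33 + 6383) - 22344 = 6416 - 22344 = -15928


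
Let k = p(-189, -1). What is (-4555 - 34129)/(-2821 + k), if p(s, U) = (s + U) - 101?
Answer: 9671/778 ≈ 12.431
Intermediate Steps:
p(s, U) = -101 + U + s (p(s, U) = (U + s) - 101 = -101 + U + s)
k = -291 (k = -101 - 1 - 189 = -291)
(-4555 - 34129)/(-2821 + k) = (-4555 - 34129)/(-2821 - 291) = -38684/(-3112) = -38684*(-1/3112) = 9671/778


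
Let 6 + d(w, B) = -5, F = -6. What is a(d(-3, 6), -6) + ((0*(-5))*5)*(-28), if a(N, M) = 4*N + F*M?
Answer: -8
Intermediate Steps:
d(w, B) = -11 (d(w, B) = -6 - 5 = -11)
a(N, M) = -6*M + 4*N (a(N, M) = 4*N - 6*M = -6*M + 4*N)
a(d(-3, 6), -6) + ((0*(-5))*5)*(-28) = (-6*(-6) + 4*(-11)) + ((0*(-5))*5)*(-28) = (36 - 44) + (0*5)*(-28) = -8 + 0*(-28) = -8 + 0 = -8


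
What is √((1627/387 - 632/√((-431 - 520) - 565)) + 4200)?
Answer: √(10049434768201 + 1992992724*I*√379)/48891 ≈ 64.84 + 0.12517*I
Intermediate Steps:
√((1627/387 - 632/√((-431 - 520) - 565)) + 4200) = √((1627*(1/387) - 632/√(-951 - 565)) + 4200) = √((1627/387 - 632*(-I*√379/758)) + 4200) = √((1627/387 - (-316)*I*√379/379) + 4200) = √((1627/387 + 316*I*√379/379) + 4200) = √(1627027/387 + 316*I*√379/379)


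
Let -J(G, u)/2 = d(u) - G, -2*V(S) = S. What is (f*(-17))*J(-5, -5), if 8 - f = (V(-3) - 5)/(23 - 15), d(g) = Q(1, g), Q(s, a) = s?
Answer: 6885/4 ≈ 1721.3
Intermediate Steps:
d(g) = 1
V(S) = -S/2
J(G, u) = -2 + 2*G (J(G, u) = -2*(1 - G) = -2 + 2*G)
f = 135/16 (f = 8 - (-½*(-3) - 5)/(23 - 15) = 8 - (3/2 - 5)/8 = 8 - (-7)/(2*8) = 8 - 1*(-7/16) = 8 + 7/16 = 135/16 ≈ 8.4375)
(f*(-17))*J(-5, -5) = ((135/16)*(-17))*(-2 + 2*(-5)) = -2295*(-2 - 10)/16 = -2295/16*(-12) = 6885/4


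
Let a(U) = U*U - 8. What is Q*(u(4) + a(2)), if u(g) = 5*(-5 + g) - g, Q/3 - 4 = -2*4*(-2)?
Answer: -780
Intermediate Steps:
Q = 60 (Q = 12 + 3*(-2*4*(-2)) = 12 + 3*(-8*(-2)) = 12 + 3*16 = 12 + 48 = 60)
u(g) = -25 + 4*g (u(g) = (-25 + 5*g) - g = -25 + 4*g)
a(U) = -8 + U**2 (a(U) = U**2 - 8 = -8 + U**2)
Q*(u(4) + a(2)) = 60*((-25 + 4*4) + (-8 + 2**2)) = 60*((-25 + 16) + (-8 + 4)) = 60*(-9 - 4) = 60*(-13) = -780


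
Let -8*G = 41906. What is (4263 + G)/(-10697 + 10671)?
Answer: 3901/104 ≈ 37.510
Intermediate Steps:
G = -20953/4 (G = -⅛*41906 = -20953/4 ≈ -5238.3)
(4263 + G)/(-10697 + 10671) = (4263 - 20953/4)/(-10697 + 10671) = -3901/4/(-26) = -3901/4*(-1/26) = 3901/104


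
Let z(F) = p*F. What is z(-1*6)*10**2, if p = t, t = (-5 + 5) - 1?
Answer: 600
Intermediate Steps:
t = -1 (t = 0 - 1 = -1)
p = -1
z(F) = -F
z(-1*6)*10**2 = -(-1)*6*10**2 = -1*(-6)*100 = 6*100 = 600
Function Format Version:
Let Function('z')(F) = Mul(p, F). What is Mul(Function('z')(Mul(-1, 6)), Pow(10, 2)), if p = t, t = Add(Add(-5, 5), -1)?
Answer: 600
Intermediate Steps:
t = -1 (t = Add(0, -1) = -1)
p = -1
Function('z')(F) = Mul(-1, F)
Mul(Function('z')(Mul(-1, 6)), Pow(10, 2)) = Mul(Mul(-1, Mul(-1, 6)), Pow(10, 2)) = Mul(Mul(-1, -6), 100) = Mul(6, 100) = 600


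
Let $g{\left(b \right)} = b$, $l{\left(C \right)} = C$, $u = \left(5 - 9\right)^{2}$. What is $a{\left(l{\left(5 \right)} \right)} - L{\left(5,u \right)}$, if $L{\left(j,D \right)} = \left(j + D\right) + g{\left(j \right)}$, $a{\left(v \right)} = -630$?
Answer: $-656$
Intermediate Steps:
$u = 16$ ($u = \left(-4\right)^{2} = 16$)
$L{\left(j,D \right)} = D + 2 j$ ($L{\left(j,D \right)} = \left(j + D\right) + j = \left(D + j\right) + j = D + 2 j$)
$a{\left(l{\left(5 \right)} \right)} - L{\left(5,u \right)} = -630 - \left(16 + 2 \cdot 5\right) = -630 - \left(16 + 10\right) = -630 - 26 = -656$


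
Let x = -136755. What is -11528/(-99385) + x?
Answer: -1235580377/9035 ≈ -1.3676e+5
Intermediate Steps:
-11528/(-99385) + x = -11528/(-99385) - 136755 = -11528*(-1/99385) - 136755 = 1048/9035 - 136755 = -1235580377/9035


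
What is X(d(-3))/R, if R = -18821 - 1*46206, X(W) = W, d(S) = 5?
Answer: -5/65027 ≈ -7.6891e-5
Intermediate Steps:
R = -65027 (R = -18821 - 46206 = -65027)
X(d(-3))/R = 5/(-65027) = 5*(-1/65027) = -5/65027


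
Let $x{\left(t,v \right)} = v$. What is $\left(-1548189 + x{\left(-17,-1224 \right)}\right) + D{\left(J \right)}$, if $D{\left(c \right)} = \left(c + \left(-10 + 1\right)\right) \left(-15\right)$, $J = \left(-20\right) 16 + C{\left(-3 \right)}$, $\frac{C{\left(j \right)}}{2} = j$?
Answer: $-1544388$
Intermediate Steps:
$C{\left(j \right)} = 2 j$
$J = -326$ ($J = \left(-20\right) 16 + 2 \left(-3\right) = -320 - 6 = -326$)
$D{\left(c \right)} = 135 - 15 c$ ($D{\left(c \right)} = \left(c - 9\right) \left(-15\right) = \left(-9 + c\right) \left(-15\right) = 135 - 15 c$)
$\left(-1548189 + x{\left(-17,-1224 \right)}\right) + D{\left(J \right)} = \left(-1548189 - 1224\right) + \left(135 - -4890\right) = -1549413 + \left(135 + 4890\right) = -1549413 + 5025 = -1544388$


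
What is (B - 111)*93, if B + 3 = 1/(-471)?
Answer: -1664545/157 ≈ -10602.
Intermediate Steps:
B = -1414/471 (B = -3 + 1/(-471) = -3 - 1/471 = -1414/471 ≈ -3.0021)
(B - 111)*93 = (-1414/471 - 111)*93 = -53695/471*93 = -1664545/157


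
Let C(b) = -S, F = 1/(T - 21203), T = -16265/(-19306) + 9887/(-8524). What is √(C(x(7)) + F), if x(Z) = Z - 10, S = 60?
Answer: 2*I*√45657352483753155474485606/1744655010697 ≈ 7.746*I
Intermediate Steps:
T = -26117781/82282172 (T = -16265*(-1/19306) + 9887*(-1/8524) = 16265/19306 - 9887/8524 = -26117781/82282172 ≈ -0.31742)
x(Z) = -10 + Z
F = -82282172/1744655010697 (F = 1/(-26117781/82282172 - 21203) = 1/(-1744655010697/82282172) = -82282172/1744655010697 ≈ -4.7162e-5)
C(b) = -60 (C(b) = -1*60 = -60)
√(C(x(7)) + F) = √(-60 - 82282172/1744655010697) = √(-104679382923992/1744655010697) = 2*I*√45657352483753155474485606/1744655010697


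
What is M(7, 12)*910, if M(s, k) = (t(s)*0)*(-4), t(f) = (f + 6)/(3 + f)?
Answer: 0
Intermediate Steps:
t(f) = (6 + f)/(3 + f)
M(s, k) = 0 (M(s, k) = (((6 + s)/(3 + s))*0)*(-4) = 0*(-4) = 0)
M(7, 12)*910 = 0*910 = 0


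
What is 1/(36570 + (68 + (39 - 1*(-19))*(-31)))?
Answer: 1/34840 ≈ 2.8703e-5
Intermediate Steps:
1/(36570 + (68 + (39 - 1*(-19))*(-31))) = 1/(36570 + (68 + (39 + 19)*(-31))) = 1/(36570 + (68 + 58*(-31))) = 1/(36570 + (68 - 1798)) = 1/(36570 - 1730) = 1/34840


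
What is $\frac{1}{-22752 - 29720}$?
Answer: $- \frac{1}{52472} \approx -1.9058 \cdot 10^{-5}$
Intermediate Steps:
$\frac{1}{-22752 - 29720} = \frac{1}{-52472} = - \frac{1}{52472}$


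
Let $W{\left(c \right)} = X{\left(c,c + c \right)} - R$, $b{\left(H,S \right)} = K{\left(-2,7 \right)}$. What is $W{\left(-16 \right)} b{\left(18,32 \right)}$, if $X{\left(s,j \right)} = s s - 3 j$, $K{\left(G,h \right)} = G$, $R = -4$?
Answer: $-712$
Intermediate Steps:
$b{\left(H,S \right)} = -2$
$X{\left(s,j \right)} = s^{2} - 3 j$
$W{\left(c \right)} = 4 + c^{2} - 6 c$ ($W{\left(c \right)} = \left(c^{2} - 3 \left(c + c\right)\right) - -4 = \left(c^{2} - 3 \cdot 2 c\right) + 4 = \left(c^{2} - 6 c\right) + 4 = 4 + c^{2} - 6 c$)
$W{\left(-16 \right)} b{\left(18,32 \right)} = \left(4 + \left(-16\right)^{2} - -96\right) \left(-2\right) = \left(4 + 256 + 96\right) \left(-2\right) = 356 \left(-2\right) = -712$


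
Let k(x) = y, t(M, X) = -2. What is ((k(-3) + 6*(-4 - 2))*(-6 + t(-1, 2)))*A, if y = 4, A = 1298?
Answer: 332288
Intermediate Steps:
k(x) = 4
((k(-3) + 6*(-4 - 2))*(-6 + t(-1, 2)))*A = ((4 + 6*(-4 - 2))*(-6 - 2))*1298 = ((4 + 6*(-6))*(-8))*1298 = ((4 - 36)*(-8))*1298 = -32*(-8)*1298 = 256*1298 = 332288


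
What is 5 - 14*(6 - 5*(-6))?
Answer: -499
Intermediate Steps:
5 - 14*(6 - 5*(-6)) = 5 - 14*(6 + 30) = 5 - 14*36 = 5 - 504 = -499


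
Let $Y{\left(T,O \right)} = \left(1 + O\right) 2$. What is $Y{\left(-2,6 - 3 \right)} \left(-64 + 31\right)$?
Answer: $-264$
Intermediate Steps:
$Y{\left(T,O \right)} = 2 + 2 O$
$Y{\left(-2,6 - 3 \right)} \left(-64 + 31\right) = \left(2 + 2 \left(6 - 3\right)\right) \left(-64 + 31\right) = \left(2 + 2 \cdot 3\right) \left(-33\right) = \left(2 + 6\right) \left(-33\right) = 8 \left(-33\right) = -264$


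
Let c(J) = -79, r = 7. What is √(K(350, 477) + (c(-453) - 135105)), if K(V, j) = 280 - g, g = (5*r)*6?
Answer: I*√135114 ≈ 367.58*I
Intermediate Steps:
g = 210 (g = (5*7)*6 = 35*6 = 210)
K(V, j) = 70 (K(V, j) = 280 - 1*210 = 280 - 210 = 70)
√(K(350, 477) + (c(-453) - 135105)) = √(70 + (-79 - 135105)) = √(70 - 135184) = √(-135114) = I*√135114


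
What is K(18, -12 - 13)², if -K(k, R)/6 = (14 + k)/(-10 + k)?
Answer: 576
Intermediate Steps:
K(k, R) = -6*(14 + k)/(-10 + k)
K(18, -12 - 13)² = (6*(-14 - 1*18)/(-10 + 18))² = (6*(-14 - 18)/8)² = (6*(⅛)*(-32))² = (-24)² = 576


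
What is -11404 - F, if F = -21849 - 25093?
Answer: 35538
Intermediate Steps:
F = -46942
-11404 - F = -11404 - 1*(-46942) = -11404 + 46942 = 35538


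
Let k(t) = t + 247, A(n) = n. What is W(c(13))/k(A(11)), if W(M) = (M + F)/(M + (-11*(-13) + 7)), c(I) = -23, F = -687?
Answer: -355/16383 ≈ -0.021669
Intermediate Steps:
k(t) = 247 + t
W(M) = (-687 + M)/(150 + M) (W(M) = (M - 687)/(M + (-11*(-13) + 7)) = (-687 + M)/(M + (143 + 7)) = (-687 + M)/(M + 150) = (-687 + M)/(150 + M))
W(c(13))/k(A(11)) = ((-687 - 23)/(150 - 23))/(247 + 11) = (-710/127)/258 = ((1/127)*(-710))*(1/258) = -710/127*1/258 = -355/16383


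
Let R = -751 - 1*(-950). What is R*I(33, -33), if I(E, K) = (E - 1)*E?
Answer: 210144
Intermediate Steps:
I(E, K) = E*(-1 + E) (I(E, K) = (-1 + E)*E = E*(-1 + E))
R = 199 (R = -751 + 950 = 199)
R*I(33, -33) = 199*(33*(-1 + 33)) = 199*(33*32) = 199*1056 = 210144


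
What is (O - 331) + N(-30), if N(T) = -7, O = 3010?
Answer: 2672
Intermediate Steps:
(O - 331) + N(-30) = (3010 - 331) - 7 = 2679 - 7 = 2672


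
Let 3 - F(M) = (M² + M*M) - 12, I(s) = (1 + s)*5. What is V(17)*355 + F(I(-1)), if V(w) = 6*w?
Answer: 36225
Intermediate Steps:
I(s) = 5 + 5*s
F(M) = 15 - 2*M² (F(M) = 3 - ((M² + M*M) - 12) = 3 - ((M² + M²) - 12) = 3 - (2*M² - 12) = 3 - (-12 + 2*M²) = 3 + (12 - 2*M²) = 15 - 2*M²)
V(17)*355 + F(I(-1)) = (6*17)*355 + (15 - 2*(5 + 5*(-1))²) = 102*355 + (15 - 2*(5 - 5)²) = 36210 + (15 - 2*0²) = 36210 + (15 - 2*0) = 36210 + (15 + 0) = 36210 + 15 = 36225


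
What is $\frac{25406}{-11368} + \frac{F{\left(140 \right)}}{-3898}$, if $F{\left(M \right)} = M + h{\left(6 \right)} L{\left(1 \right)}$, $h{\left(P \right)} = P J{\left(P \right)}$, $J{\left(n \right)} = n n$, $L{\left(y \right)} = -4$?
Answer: $- \frac{22700539}{11078116} \approx -2.0491$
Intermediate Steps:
$J{\left(n \right)} = n^{2}$
$h{\left(P \right)} = P^{3}$ ($h{\left(P \right)} = P P^{2} = P^{3}$)
$F{\left(M \right)} = -864 + M$ ($F{\left(M \right)} = M + 6^{3} \left(-4\right) = M + 216 \left(-4\right) = M - 864 = -864 + M$)
$\frac{25406}{-11368} + \frac{F{\left(140 \right)}}{-3898} = \frac{25406}{-11368} + \frac{-864 + 140}{-3898} = 25406 \left(- \frac{1}{11368}\right) - - \frac{362}{1949} = - \frac{12703}{5684} + \frac{362}{1949} = - \frac{22700539}{11078116}$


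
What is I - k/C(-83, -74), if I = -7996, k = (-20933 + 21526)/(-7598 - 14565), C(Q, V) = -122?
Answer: -21620273049/2703886 ≈ -7996.0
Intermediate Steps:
k = -593/22163 (k = 593/(-22163) = 593*(-1/22163) = -593/22163 ≈ -0.026756)
I - k/C(-83, -74) = -7996 - (-593)/(22163*(-122)) = -7996 - (-593)*(-1)/(22163*122) = -7996 - 1*593/2703886 = -7996 - 593/2703886 = -21620273049/2703886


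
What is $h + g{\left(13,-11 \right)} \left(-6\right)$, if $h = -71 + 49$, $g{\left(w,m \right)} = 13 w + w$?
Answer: $-1114$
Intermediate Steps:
$g{\left(w,m \right)} = 14 w$
$h = -22$
$h + g{\left(13,-11 \right)} \left(-6\right) = -22 + 14 \cdot 13 \left(-6\right) = -22 + 182 \left(-6\right) = -22 - 1092 = -1114$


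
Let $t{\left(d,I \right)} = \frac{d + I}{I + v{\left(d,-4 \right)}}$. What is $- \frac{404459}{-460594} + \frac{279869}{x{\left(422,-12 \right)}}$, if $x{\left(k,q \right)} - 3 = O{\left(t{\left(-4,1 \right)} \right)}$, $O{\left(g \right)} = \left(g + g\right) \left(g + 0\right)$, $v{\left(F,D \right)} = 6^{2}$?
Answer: $\frac{176473958006009}{1899950250} \approx 92884.0$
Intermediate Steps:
$v{\left(F,D \right)} = 36$
$t{\left(d,I \right)} = \frac{I + d}{36 + I}$ ($t{\left(d,I \right)} = \frac{d + I}{I + 36} = \frac{I + d}{36 + I}$)
$O{\left(g \right)} = 2 g^{2}$ ($O{\left(g \right)} = 2 g g = 2 g^{2}$)
$x{\left(k,q \right)} = \frac{4125}{1369}$ ($x{\left(k,q \right)} = 3 + 2 \left(\frac{1 - 4}{36 + 1}\right)^{2} = 3 + 2 \left(\frac{1}{37} \left(-3\right)\right)^{2} = 3 + 2 \left(- \frac{3}{37}\right)^{2} = 3 + 2 \cdot \frac{9}{1369} = 3 + \frac{18}{1369} = \frac{4125}{1369}$)
$- \frac{404459}{-460594} + \frac{279869}{x{\left(422,-12 \right)}} = - \frac{404459}{-460594} + \frac{279869}{\frac{4125}{1369}} = \left(-404459\right) \left(- \frac{1}{460594}\right) + 279869 \cdot \frac{1369}{4125} = \frac{404459}{460594} + \frac{383140661}{4125} = \frac{176473958006009}{1899950250}$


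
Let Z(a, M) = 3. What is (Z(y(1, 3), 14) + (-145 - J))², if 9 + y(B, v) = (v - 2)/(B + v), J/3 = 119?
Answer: 249001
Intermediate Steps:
J = 357 (J = 3*119 = 357)
y(B, v) = -9 + (-2 + v)/(B + v) (y(B, v) = -9 + (v - 2)/(B + v) = -9 + (-2 + v)/(B + v))
(Z(y(1, 3), 14) + (-145 - J))² = (3 + (-145 - 1*357))² = (3 + (-145 - 357))² = (3 - 502)² = (-499)² = 249001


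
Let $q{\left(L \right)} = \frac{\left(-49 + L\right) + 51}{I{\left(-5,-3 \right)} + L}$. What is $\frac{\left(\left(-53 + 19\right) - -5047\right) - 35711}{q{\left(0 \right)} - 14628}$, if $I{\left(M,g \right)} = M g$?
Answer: $\frac{230235}{109709} \approx 2.0986$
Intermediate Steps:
$q{\left(L \right)} = \frac{2 + L}{15 + L}$ ($q{\left(L \right)} = \frac{\left(-49 + L\right) + 51}{\left(-5\right) \left(-3\right) + L} = \frac{2 + L}{15 + L}$)
$\frac{\left(\left(-53 + 19\right) - -5047\right) - 35711}{q{\left(0 \right)} - 14628} = \frac{\left(\left(-53 + 19\right) - -5047\right) - 35711}{\frac{2 + 0}{15 + 0} - 14628} = \frac{\left(-34 + 5047\right) - 35711}{\frac{1}{15} \cdot 2 - 14628} = \frac{5013 - 35711}{\frac{1}{15} \cdot 2 - 14628} = - \frac{30698}{\frac{2}{15} - 14628} = - \frac{30698}{- \frac{219418}{15}} = \left(-30698\right) \left(- \frac{15}{219418}\right) = \frac{230235}{109709}$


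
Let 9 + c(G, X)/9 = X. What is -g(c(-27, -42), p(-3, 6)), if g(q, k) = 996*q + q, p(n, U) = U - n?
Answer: 457623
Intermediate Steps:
c(G, X) = -81 + 9*X
g(q, k) = 997*q
-g(c(-27, -42), p(-3, 6)) = -997*(-81 + 9*(-42)) = -997*(-81 - 378) = -997*(-459) = -1*(-457623) = 457623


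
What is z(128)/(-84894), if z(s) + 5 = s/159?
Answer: 667/13498146 ≈ 4.9414e-5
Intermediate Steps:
z(s) = -5 + s/159
z(128)/(-84894) = (-5 + (1/159)*128)/(-84894) = (-5 + 128/159)*(-1/84894) = -667/159*(-1/84894) = 667/13498146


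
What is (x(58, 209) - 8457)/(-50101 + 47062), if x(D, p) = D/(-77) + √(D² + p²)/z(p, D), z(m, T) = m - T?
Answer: 651247/234003 - 97*√5/458889 ≈ 2.7826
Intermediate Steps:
x(D, p) = -D/77 + √(D² + p²)/(p - D) (x(D, p) = D/(-77) + √(D² + p²)/(p - D) = D*(-1/77) + √(D² + p²)/(p - D) = -D/77 + √(D² + p²)/(p - D))
(x(58, 209) - 8457)/(-50101 + 47062) = ((-√(58² + 209²) - 1/77*58*(58 - 1*209))/(58 - 1*209) - 8457)/(-50101 + 47062) = ((-√(3364 + 43681) - 1/77*58*(58 - 209))/(58 - 209) - 8457)/(-3039) = ((-√47045 - 1/77*58*(-151))/(-151) - 8457)*(-1/3039) = (-(-97*√5 + 8758/77)/151 - 8457)*(-1/3039) = (-(8758/77 - 97*√5)/151 - 8457)*(-1/3039) = ((-58/77 + 97*√5/151) - 8457)*(-1/3039) = (-651247/77 + 97*√5/151)*(-1/3039) = 651247/234003 - 97*√5/458889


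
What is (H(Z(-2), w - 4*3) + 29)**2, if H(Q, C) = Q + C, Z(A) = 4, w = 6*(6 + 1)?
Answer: 3969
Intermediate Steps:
w = 42 (w = 6*7 = 42)
H(Q, C) = C + Q
(H(Z(-2), w - 4*3) + 29)**2 = (((42 - 4*3) + 4) + 29)**2 = (((42 - 12) + 4) + 29)**2 = ((30 + 4) + 29)**2 = (34 + 29)**2 = 63**2 = 3969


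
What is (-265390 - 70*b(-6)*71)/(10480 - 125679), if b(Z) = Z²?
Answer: 444310/115199 ≈ 3.8569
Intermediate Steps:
(-265390 - 70*b(-6)*71)/(10480 - 125679) = (-265390 - 70*(-6)²*71)/(10480 - 125679) = (-265390 - 70*36*71)/(-115199) = (-265390 - 2520*71)*(-1/115199) = (-265390 - 178920)*(-1/115199) = -444310*(-1/115199) = 444310/115199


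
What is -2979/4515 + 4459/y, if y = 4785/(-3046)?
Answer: -817833323/288057 ≈ -2839.1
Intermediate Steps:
y = -4785/3046 (y = 4785*(-1/3046) = -4785/3046 ≈ -1.5709)
-2979/4515 + 4459/y = -2979/4515 + 4459/(-4785/3046) = -2979*1/4515 + 4459*(-3046/4785) = -993/1505 - 13582114/4785 = -817833323/288057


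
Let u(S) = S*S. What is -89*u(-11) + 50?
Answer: -10719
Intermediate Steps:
u(S) = S²
-89*u(-11) + 50 = -89*(-11)² + 50 = -89*121 + 50 = -10769 + 50 = -10719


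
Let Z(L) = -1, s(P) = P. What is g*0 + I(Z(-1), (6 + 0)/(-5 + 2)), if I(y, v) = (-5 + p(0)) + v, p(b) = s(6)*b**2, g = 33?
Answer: -7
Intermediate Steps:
p(b) = 6*b**2
I(y, v) = -5 + v (I(y, v) = (-5 + 6*0**2) + v = (-5 + 6*0) + v = (-5 + 0) + v = -5 + v)
g*0 + I(Z(-1), (6 + 0)/(-5 + 2)) = 33*0 + (-5 + (6 + 0)/(-5 + 2)) = 0 + (-5 + 6/(-3)) = 0 + (-5 + 6*(-1/3)) = 0 + (-5 - 2) = 0 - 7 = -7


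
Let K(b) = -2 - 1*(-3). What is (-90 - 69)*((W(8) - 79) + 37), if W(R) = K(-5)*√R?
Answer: 6678 - 318*√2 ≈ 6228.3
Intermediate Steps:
K(b) = 1 (K(b) = -2 + 3 = 1)
W(R) = √R (W(R) = 1*√R = √R)
(-90 - 69)*((W(8) - 79) + 37) = (-90 - 69)*((√8 - 79) + 37) = -159*((2*√2 - 79) + 37) = -159*((-79 + 2*√2) + 37) = -159*(-42 + 2*√2) = 6678 - 318*√2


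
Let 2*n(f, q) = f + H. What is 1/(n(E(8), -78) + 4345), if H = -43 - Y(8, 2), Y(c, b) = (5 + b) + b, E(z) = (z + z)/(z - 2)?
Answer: 3/12961 ≈ 0.00023146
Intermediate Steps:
E(z) = 2*z/(-2 + z) (E(z) = (2*z)/(-2 + z) = 2*z/(-2 + z))
Y(c, b) = 5 + 2*b
H = -52 (H = -43 - (5 + 2*2) = -43 - (5 + 4) = -43 - 1*9 = -43 - 9 = -52)
n(f, q) = -26 + f/2 (n(f, q) = (f - 52)/2 = (-52 + f)/2 = -26 + f/2)
1/(n(E(8), -78) + 4345) = 1/((-26 + (2*8/(-2 + 8))/2) + 4345) = 1/((-26 + (2*8/6)/2) + 4345) = 1/((-26 + (2*8*(⅙))/2) + 4345) = 1/((-26 + (½)*(8/3)) + 4345) = 1/((-26 + 4/3) + 4345) = 1/(-74/3 + 4345) = 1/(12961/3) = 3/12961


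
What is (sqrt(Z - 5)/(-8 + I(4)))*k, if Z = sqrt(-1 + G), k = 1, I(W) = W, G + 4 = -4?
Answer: -sqrt(-5 + 3*I)/4 ≈ -0.16114 - 0.58178*I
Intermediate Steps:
G = -8 (G = -4 - 4 = -8)
Z = 3*I (Z = sqrt(-1 - 8) = sqrt(-9) = 3*I ≈ 3.0*I)
(sqrt(Z - 5)/(-8 + I(4)))*k = (sqrt(3*I - 5)/(-8 + 4))*1 = (sqrt(-5 + 3*I)/(-4))*1 = (sqrt(-5 + 3*I)*(-1/4))*1 = -sqrt(-5 + 3*I)/4*1 = -sqrt(-5 + 3*I)/4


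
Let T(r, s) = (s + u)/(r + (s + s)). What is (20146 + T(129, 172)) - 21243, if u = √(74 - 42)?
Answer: -12063/11 + 4*√2/473 ≈ -1096.6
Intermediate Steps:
u = 4*√2 (u = √32 = 4*√2 ≈ 5.6569)
T(r, s) = (s + 4*√2)/(r + 2*s) (T(r, s) = (s + 4*√2)/(r + (s + s)) = (s + 4*√2)/(r + 2*s))
(20146 + T(129, 172)) - 21243 = (20146 + (172 + 4*√2)/(129 + 2*172)) - 21243 = (20146 + (172 + 4*√2)/(129 + 344)) - 21243 = (20146 + (172 + 4*√2)/473) - 21243 = (20146 + (4/11 + 4*√2/473)) - 21243 = (221610/11 + 4*√2/473) - 21243 = -12063/11 + 4*√2/473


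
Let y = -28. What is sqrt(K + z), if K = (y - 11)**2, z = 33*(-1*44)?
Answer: sqrt(69) ≈ 8.3066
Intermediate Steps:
z = -1452 (z = 33*(-44) = -1452)
K = 1521 (K = (-28 - 11)**2 = (-39)**2 = 1521)
sqrt(K + z) = sqrt(1521 - 1452) = sqrt(69)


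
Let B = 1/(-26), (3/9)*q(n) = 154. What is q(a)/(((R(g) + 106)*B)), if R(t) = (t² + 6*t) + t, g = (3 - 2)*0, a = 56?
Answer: -6006/53 ≈ -113.32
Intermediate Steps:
g = 0 (g = 1*0 = 0)
q(n) = 462 (q(n) = 3*154 = 462)
R(t) = t² + 7*t
B = -1/26 ≈ -0.038462
q(a)/(((R(g) + 106)*B)) = 462/(((0*(7 + 0) + 106)*(-1/26))) = 462/(((0*7 + 106)*(-1/26))) = 462/(((0 + 106)*(-1/26))) = 462/((106*(-1/26))) = 462/(-53/13) = 462*(-13/53) = -6006/53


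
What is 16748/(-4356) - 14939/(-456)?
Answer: 4786433/165528 ≈ 28.916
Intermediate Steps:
16748/(-4356) - 14939/(-456) = 16748*(-1/4356) - 14939*(-1/456) = -4187/1089 + 14939/456 = 4786433/165528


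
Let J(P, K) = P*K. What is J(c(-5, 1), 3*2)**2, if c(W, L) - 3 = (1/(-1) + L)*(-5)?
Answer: 324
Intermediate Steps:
c(W, L) = 8 - 5*L (c(W, L) = 3 + (1/(-1) + L)*(-5) = 3 + (-1 + L)*(-5) = 3 + (5 - 5*L) = 8 - 5*L)
J(P, K) = K*P
J(c(-5, 1), 3*2)**2 = ((3*2)*(8 - 5*1))**2 = (6*(8 - 5))**2 = (6*3)**2 = 18**2 = 324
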